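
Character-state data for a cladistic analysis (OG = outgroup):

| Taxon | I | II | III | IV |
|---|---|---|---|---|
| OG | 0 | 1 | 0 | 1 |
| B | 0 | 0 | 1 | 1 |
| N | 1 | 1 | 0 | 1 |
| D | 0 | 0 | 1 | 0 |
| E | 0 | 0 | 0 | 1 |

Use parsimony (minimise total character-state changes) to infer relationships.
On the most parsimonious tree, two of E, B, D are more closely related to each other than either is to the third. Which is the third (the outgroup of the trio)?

Character polarity is set by the outgroup: the derived state is whichever differs from the outgroup's state, so for II, IV the derived state is '0', and for the remaining characters it is '1'.
I: derived state '1' in N only — an autapomorphy, so it tells us nothing about relationships among taxa.
II (derived state '0') is shared by B, D, and E — a synapomorphy uniting that clade.
III: derived state '1' in B and D only — synapomorphy for {B, D}.
IV: derived state '0' in D only — an autapomorphy, so it tells us nothing about relationships among taxa.
Most parsimonious ingroup topology: (((B,D),E),N).
B and D share a more recent common ancestor with each other than either does with E, so E is the least closely related of the three.

E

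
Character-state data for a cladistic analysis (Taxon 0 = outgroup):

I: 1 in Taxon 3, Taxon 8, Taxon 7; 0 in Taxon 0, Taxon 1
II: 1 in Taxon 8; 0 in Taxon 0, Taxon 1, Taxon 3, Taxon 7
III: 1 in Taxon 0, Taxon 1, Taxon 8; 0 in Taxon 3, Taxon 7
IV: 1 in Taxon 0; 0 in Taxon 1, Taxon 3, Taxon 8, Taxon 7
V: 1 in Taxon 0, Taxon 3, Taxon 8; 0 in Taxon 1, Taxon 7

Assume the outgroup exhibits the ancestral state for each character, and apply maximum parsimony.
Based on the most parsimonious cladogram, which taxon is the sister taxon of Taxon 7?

Character polarity is set by the outgroup: the derived state is whichever differs from the outgroup's state, so for III, IV, V the derived state is '0', and for the remaining characters it is '1'.
Only Taxon 3, Taxon 7, and Taxon 8 show the derived state '1' for I, supporting them as a clade.
II: derived state '1' in Taxon 8 only — an autapomorphy, so it tells us nothing about relationships among taxa.
Only Taxon 3 and Taxon 7 show the derived state '0' for III, supporting them as a clade.
All ingroup taxa share the derived state '0' for IV; it defines the ingroup but does not resolve relationships within it.
V (state '0') occurs in Taxon 1 and Taxon 7 but conflicts with the nesting implied by the other characters — most parsimoniously interpreted as homoplasy.
Most parsimonious ingroup topology: (Taxon 1,((Taxon 3,Taxon 7),Taxon 8)).
Taxon 7 and Taxon 3 form a cherry on this tree, so they are sister taxa.

Taxon 3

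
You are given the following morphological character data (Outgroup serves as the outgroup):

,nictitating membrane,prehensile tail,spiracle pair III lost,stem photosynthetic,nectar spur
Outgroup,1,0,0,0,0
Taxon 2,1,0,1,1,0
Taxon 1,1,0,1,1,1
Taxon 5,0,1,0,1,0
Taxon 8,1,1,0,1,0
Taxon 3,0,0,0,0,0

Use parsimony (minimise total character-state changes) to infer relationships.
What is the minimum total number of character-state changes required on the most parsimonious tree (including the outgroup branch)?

6

Character polarity is set by the outgroup: the derived state is whichever differs from the outgroup's state, so for nictitating membrane the derived state is '0', and for the remaining characters it is '1'.
nictitating membrane groups Taxon 3 and Taxon 5, which is incompatible with the clades supported by the remaining characters; treating it as convergent (homoplasy) costs fewer steps than any alternative tree.
Only Taxon 5 and Taxon 8 show the derived state '1' for prehensile tail, supporting them as a clade.
spiracle pair III lost (derived state '1') is shared by Taxon 1 and Taxon 2 — a synapomorphy uniting that clade.
Only Taxon 1, Taxon 2, Taxon 5, and Taxon 8 show the derived state '1' for stem photosynthetic, supporting them as a clade.
nectar spur (derived state '1') is unique to Taxon 1 (autapomorphy; uninformative for grouping).
Most parsimonious ingroup topology: (((Taxon 2,Taxon 1),(Taxon 5,Taxon 8)),Taxon 3).
Changes per character on this tree: nictitating membrane: 2; prehensile tail: 1; spiracle pair III lost: 1; stem photosynthetic: 1; nectar spur: 1.
Total = 6.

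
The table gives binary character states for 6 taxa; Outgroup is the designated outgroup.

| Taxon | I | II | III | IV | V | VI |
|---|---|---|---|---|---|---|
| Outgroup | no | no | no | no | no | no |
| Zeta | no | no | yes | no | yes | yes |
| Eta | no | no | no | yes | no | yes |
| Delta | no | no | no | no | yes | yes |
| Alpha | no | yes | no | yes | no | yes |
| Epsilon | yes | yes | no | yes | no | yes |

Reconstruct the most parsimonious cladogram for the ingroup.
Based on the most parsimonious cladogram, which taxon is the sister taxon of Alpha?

The outgroup has state 'no' for every character, so 'yes' is the derived state throughout.
I (derived state 'yes') is unique to Epsilon (autapomorphy; uninformative for grouping).
Only Alpha and Epsilon show the derived state 'yes' for II, supporting them as a clade.
III (derived state 'yes') is unique to Zeta (autapomorphy; uninformative for grouping).
IV (derived state 'yes') is shared by Alpha, Epsilon, and Eta — a synapomorphy uniting that clade.
V: derived state 'yes' in Delta and Zeta only — synapomorphy for {Delta, Zeta}.
VI (derived state 'yes') is shared by all ingroup taxa — unites the whole ingroup.
Most parsimonious ingroup topology: ((Zeta,Delta),(Eta,(Alpha,Epsilon))).
Alpha and Epsilon form a cherry on this tree, so they are sister taxa.

Epsilon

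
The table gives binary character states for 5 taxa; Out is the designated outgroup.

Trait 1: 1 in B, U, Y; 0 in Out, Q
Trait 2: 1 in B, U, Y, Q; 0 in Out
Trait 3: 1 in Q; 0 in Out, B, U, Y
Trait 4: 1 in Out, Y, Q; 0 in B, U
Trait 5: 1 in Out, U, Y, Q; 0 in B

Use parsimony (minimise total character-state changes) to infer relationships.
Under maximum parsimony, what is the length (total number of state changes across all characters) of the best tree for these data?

5

Character polarity is set by the outgroup: the derived state is whichever differs from the outgroup's state, so for Trait 4, Trait 5 the derived state is '0', and for the remaining characters it is '1'.
Only B, U, and Y show the derived state '1' for Trait 1, supporting them as a clade.
All ingroup taxa share the derived state '1' for Trait 2; it defines the ingroup but does not resolve relationships within it.
Trait 3 (derived state '1') is unique to Q (autapomorphy; uninformative for grouping).
Only B and U show the derived state '0' for Trait 4, supporting them as a clade.
Trait 5: derived state '0' in B only — an autapomorphy, so it tells us nothing about relationships among taxa.
Most parsimonious ingroup topology: (((B,U),Y),Q).
Changes per character on this tree: Trait 1: 1; Trait 2: 1; Trait 3: 1; Trait 4: 1; Trait 5: 1.
Total = 5.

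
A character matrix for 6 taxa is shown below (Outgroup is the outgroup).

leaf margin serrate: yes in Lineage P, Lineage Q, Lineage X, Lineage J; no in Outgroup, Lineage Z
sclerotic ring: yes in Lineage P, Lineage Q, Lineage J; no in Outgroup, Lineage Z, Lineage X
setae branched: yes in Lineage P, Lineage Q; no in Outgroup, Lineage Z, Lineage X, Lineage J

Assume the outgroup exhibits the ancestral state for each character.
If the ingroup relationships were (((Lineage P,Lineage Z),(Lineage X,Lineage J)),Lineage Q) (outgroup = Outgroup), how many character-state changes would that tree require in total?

7

Map each character onto (((Lineage P,Lineage Z),(Lineage X,Lineage J)),Lineage Q) (rooted by Outgroup) and count the minimum state changes it requires (Fitch parsimony):
leaf margin serrate: 2; sclerotic ring: 3; setae branched: 2.
Total tree length = 7.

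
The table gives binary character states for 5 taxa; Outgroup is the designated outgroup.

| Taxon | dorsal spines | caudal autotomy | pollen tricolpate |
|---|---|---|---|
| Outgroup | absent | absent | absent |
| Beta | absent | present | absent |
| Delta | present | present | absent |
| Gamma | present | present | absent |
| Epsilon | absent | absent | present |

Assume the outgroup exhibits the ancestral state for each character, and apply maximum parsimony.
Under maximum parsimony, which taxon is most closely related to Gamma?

The outgroup has state 'absent' for every character, so 'present' is the derived state throughout.
dorsal spines: derived state 'present' in Delta and Gamma only — synapomorphy for {Delta, Gamma}.
Only Beta, Delta, and Gamma show the derived state 'present' for caudal autotomy, supporting them as a clade.
pollen tricolpate: derived state 'present' in Epsilon only — an autapomorphy, so it tells us nothing about relationships among taxa.
Most parsimonious ingroup topology: ((Beta,(Delta,Gamma)),Epsilon).
Gamma and Delta form a cherry on this tree, so they are sister taxa.

Delta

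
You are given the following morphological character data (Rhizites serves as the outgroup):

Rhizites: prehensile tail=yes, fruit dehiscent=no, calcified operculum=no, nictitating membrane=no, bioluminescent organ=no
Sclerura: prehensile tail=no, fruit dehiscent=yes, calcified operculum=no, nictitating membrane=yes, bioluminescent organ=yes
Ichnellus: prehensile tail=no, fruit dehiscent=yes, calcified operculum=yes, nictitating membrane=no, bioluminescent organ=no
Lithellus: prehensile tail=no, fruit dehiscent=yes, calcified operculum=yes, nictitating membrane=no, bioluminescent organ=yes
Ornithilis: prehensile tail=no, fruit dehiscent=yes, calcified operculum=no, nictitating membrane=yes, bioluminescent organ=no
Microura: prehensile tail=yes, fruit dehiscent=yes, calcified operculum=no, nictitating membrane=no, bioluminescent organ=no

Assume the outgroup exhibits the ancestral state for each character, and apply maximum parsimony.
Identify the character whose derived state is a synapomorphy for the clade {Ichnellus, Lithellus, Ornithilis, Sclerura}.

Character polarity is set by the outgroup: the derived state is whichever differs from the outgroup's state, so for prehensile tail the derived state is 'no', and for the remaining characters it is 'yes'.
prehensile tail: derived state 'no' in Ichnellus, Lithellus, Ornithilis, and Sclerura only — synapomorphy for {Ichnellus, Lithellus, Ornithilis, Sclerura}.
All ingroup taxa share the derived state 'yes' for fruit dehiscent; it defines the ingroup but does not resolve relationships within it.
calcified operculum (derived state 'yes') is shared by Ichnellus and Lithellus — a synapomorphy uniting that clade.
nictitating membrane (derived state 'yes') is shared by Ornithilis and Sclerura — a synapomorphy uniting that clade.
bioluminescent organ (state 'yes') occurs in Lithellus and Sclerura but conflicts with the nesting implied by the other characters — most parsimoniously interpreted as homoplasy.
Most parsimonious ingroup topology: (((Sclerura,Ornithilis),(Ichnellus,Lithellus)),Microura).
The clade {Ichnellus, Lithellus, Ornithilis, Sclerura} is supported by prehensile tail: its derived state 'no' occurs in exactly those taxa and in no other taxon (including the outgroup).

prehensile tail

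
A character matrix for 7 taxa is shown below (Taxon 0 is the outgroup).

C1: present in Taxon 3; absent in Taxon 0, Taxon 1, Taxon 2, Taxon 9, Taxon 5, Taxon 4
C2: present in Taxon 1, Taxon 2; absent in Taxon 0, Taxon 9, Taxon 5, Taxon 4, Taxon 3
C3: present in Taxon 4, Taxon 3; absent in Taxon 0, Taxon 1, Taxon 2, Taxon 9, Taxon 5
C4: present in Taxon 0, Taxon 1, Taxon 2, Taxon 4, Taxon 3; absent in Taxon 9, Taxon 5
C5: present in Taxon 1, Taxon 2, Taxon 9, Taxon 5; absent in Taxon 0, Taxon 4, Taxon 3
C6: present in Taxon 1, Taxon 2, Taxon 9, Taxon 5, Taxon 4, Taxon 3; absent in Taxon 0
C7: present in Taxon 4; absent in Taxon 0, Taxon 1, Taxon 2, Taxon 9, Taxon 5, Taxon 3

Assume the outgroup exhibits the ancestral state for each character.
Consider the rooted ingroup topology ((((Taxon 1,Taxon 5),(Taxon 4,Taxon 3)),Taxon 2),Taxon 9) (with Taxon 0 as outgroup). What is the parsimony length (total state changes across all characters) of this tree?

10

Map each character onto ((((Taxon 1,Taxon 5),(Taxon 4,Taxon 3)),Taxon 2),Taxon 9) (rooted by Taxon 0) and count the minimum state changes it requires (Fitch parsimony):
C1: 1; C2: 2; C3: 1; C4: 2; C5: 2; C6: 1; C7: 1.
Total tree length = 10.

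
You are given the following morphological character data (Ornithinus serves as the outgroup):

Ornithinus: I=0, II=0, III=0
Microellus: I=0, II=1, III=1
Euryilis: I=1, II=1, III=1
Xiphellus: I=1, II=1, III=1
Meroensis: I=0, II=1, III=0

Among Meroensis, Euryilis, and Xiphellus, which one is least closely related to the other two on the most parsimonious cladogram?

Meroensis

The outgroup has state '0' for every character, so '1' is the derived state throughout.
I: derived state '1' in Euryilis and Xiphellus only — synapomorphy for {Euryilis, Xiphellus}.
II (derived state '1') is shared by all ingroup taxa — unites the whole ingroup.
III: derived state '1' in Euryilis, Microellus, and Xiphellus only — synapomorphy for {Euryilis, Microellus, Xiphellus}.
Most parsimonious ingroup topology: ((Microellus,(Euryilis,Xiphellus)),Meroensis).
Euryilis and Xiphellus share a more recent common ancestor with each other than either does with Meroensis, so Meroensis is the least closely related of the three.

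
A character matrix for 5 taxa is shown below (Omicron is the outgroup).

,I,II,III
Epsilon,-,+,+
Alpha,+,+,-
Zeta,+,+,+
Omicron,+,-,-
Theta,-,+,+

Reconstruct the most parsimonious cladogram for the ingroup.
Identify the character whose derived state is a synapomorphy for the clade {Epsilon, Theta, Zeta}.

III

Character polarity is set by the outgroup: the derived state is whichever differs from the outgroup's state, so for I the derived state is '-', and for the remaining characters it is '+'.
I (derived state '-') is shared by Epsilon and Theta — a synapomorphy uniting that clade.
All ingroup taxa share the derived state '+' for II; it defines the ingroup but does not resolve relationships within it.
III (derived state '+') is shared by Epsilon, Theta, and Zeta — a synapomorphy uniting that clade.
Most parsimonious ingroup topology: (((Theta,Epsilon),Zeta),Alpha).
The clade {Epsilon, Theta, Zeta} is supported by III: its derived state '+' occurs in exactly those taxa and in no other taxon (including the outgroup).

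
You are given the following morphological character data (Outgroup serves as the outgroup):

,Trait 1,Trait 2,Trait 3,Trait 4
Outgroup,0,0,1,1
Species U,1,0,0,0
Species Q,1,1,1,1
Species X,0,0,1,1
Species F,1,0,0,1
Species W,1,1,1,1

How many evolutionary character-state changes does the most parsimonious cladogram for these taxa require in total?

Character polarity is set by the outgroup: the derived state is whichever differs from the outgroup's state, so for Trait 3, Trait 4 the derived state is '0', and for the remaining characters it is '1'.
Trait 1 (derived state '1') is shared by Species F, Species Q, Species U, and Species W — a synapomorphy uniting that clade.
Only Species Q and Species W show the derived state '1' for Trait 2, supporting them as a clade.
Only Species F and Species U show the derived state '0' for Trait 3, supporting them as a clade.
Trait 4: derived state '0' in Species U only — an autapomorphy, so it tells us nothing about relationships among taxa.
Most parsimonious ingroup topology: (((Species U,Species F),(Species Q,Species W)),Species X).
Changes per character on this tree: Trait 1: 1; Trait 2: 1; Trait 3: 1; Trait 4: 1.
Total = 4.

4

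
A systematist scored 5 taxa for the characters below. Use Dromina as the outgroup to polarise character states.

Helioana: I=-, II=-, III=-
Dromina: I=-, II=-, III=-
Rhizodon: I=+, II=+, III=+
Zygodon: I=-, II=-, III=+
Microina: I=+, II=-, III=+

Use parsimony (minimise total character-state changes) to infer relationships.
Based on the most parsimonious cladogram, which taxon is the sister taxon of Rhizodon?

Microina

The outgroup has state '-' for every character, so '+' is the derived state throughout.
I: derived state '+' in Microina and Rhizodon only — synapomorphy for {Microina, Rhizodon}.
II (derived state '+') is unique to Rhizodon (autapomorphy; uninformative for grouping).
Only Microina, Rhizodon, and Zygodon show the derived state '+' for III, supporting them as a clade.
Most parsimonious ingroup topology: (((Rhizodon,Microina),Zygodon),Helioana).
Rhizodon and Microina form a cherry on this tree, so they are sister taxa.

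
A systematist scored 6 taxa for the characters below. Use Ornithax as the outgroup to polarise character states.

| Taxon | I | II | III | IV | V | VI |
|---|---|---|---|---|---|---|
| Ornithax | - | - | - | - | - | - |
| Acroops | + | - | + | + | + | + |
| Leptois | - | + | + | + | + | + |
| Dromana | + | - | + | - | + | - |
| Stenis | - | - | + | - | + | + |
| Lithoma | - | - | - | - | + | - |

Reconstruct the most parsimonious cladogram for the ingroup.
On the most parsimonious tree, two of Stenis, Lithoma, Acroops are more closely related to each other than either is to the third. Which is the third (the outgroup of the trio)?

The outgroup has state '-' for every character, so '+' is the derived state throughout.
I groups Acroops and Dromana, which is incompatible with the clades supported by the remaining characters; treating it as convergent (homoplasy) costs fewer steps than any alternative tree.
II: derived state '+' in Leptois only — an autapomorphy, so it tells us nothing about relationships among taxa.
Only Acroops, Dromana, Leptois, and Stenis show the derived state '+' for III, supporting them as a clade.
IV (derived state '+') is shared by Acroops and Leptois — a synapomorphy uniting that clade.
All ingroup taxa share the derived state '+' for V; it defines the ingroup but does not resolve relationships within it.
VI (derived state '+') is shared by Acroops, Leptois, and Stenis — a synapomorphy uniting that clade.
Most parsimonious ingroup topology: ((((Acroops,Leptois),Stenis),Dromana),Lithoma).
Stenis and Acroops share a more recent common ancestor with each other than either does with Lithoma, so Lithoma is the least closely related of the three.

Lithoma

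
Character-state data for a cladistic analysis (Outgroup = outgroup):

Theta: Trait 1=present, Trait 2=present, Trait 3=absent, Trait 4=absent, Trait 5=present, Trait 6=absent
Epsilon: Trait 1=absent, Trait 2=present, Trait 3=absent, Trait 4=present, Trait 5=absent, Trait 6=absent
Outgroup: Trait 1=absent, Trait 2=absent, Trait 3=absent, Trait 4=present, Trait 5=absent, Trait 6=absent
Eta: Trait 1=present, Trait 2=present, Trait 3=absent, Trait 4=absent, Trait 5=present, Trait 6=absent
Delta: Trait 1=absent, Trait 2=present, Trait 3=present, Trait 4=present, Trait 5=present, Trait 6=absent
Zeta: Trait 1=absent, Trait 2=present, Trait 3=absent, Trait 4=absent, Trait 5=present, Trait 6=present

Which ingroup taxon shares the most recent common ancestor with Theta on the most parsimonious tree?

Eta

Character polarity is set by the outgroup: the derived state is whichever differs from the outgroup's state, so for Trait 4 the derived state is 'absent', and for the remaining characters it is 'present'.
Trait 1: derived state 'present' in Eta and Theta only — synapomorphy for {Eta, Theta}.
All ingroup taxa share the derived state 'present' for Trait 2; it defines the ingroup but does not resolve relationships within it.
Trait 3: derived state 'present' in Delta only — an autapomorphy, so it tells us nothing about relationships among taxa.
Trait 4: derived state 'absent' in Eta, Theta, and Zeta only — synapomorphy for {Eta, Theta, Zeta}.
Only Delta, Eta, Theta, and Zeta show the derived state 'present' for Trait 5, supporting them as a clade.
Trait 6: derived state 'present' in Zeta only — an autapomorphy, so it tells us nothing about relationships among taxa.
Most parsimonious ingroup topology: (((Zeta,(Eta,Theta)),Delta),Epsilon).
Theta and Eta form a cherry on this tree, so they are sister taxa.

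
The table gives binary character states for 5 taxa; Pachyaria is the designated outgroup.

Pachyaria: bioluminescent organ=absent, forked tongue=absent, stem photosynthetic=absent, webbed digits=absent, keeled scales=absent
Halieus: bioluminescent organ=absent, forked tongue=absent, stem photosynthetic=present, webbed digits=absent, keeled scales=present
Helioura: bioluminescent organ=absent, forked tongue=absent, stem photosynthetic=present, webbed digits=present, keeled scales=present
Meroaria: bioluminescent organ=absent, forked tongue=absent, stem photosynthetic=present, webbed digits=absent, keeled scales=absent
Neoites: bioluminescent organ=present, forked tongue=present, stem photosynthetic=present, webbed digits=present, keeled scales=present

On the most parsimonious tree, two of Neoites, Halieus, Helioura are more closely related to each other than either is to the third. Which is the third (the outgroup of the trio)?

The outgroup has state 'absent' for every character, so 'present' is the derived state throughout.
bioluminescent organ (derived state 'present') is unique to Neoites (autapomorphy; uninformative for grouping).
forked tongue: derived state 'present' in Neoites only — an autapomorphy, so it tells us nothing about relationships among taxa.
stem photosynthetic (derived state 'present') is shared by all ingroup taxa — unites the whole ingroup.
webbed digits (derived state 'present') is shared by Helioura and Neoites — a synapomorphy uniting that clade.
Only Halieus, Helioura, and Neoites show the derived state 'present' for keeled scales, supporting them as a clade.
Most parsimonious ingroup topology: ((Halieus,(Helioura,Neoites)),Meroaria).
Neoites and Helioura share a more recent common ancestor with each other than either does with Halieus, so Halieus is the least closely related of the three.

Halieus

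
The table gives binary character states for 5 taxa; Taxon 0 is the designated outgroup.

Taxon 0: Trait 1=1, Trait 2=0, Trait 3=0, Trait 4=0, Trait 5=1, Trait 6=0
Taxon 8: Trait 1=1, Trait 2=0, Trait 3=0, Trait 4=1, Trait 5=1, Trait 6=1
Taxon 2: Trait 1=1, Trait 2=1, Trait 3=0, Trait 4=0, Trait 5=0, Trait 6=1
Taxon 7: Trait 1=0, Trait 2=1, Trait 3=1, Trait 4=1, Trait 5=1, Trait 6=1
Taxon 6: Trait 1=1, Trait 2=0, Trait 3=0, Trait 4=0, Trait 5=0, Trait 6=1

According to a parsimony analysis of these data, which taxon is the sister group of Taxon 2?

Character polarity is set by the outgroup: the derived state is whichever differs from the outgroup's state, so for Trait 1, Trait 5 the derived state is '0', and for the remaining characters it is '1'.
Trait 1 (derived state '0') is unique to Taxon 7 (autapomorphy; uninformative for grouping).
Trait 2 groups Taxon 2 and Taxon 7, which is incompatible with the clades supported by the remaining characters; treating it as convergent (homoplasy) costs fewer steps than any alternative tree.
Trait 3: derived state '1' in Taxon 7 only — an autapomorphy, so it tells us nothing about relationships among taxa.
Trait 4 (derived state '1') is shared by Taxon 7 and Taxon 8 — a synapomorphy uniting that clade.
Trait 5: derived state '0' in Taxon 2 and Taxon 6 only — synapomorphy for {Taxon 2, Taxon 6}.
Trait 6 (derived state '1') is shared by all ingroup taxa — unites the whole ingroup.
Most parsimonious ingroup topology: ((Taxon 8,Taxon 7),(Taxon 2,Taxon 6)).
Taxon 2 and Taxon 6 form a cherry on this tree, so they are sister taxa.

Taxon 6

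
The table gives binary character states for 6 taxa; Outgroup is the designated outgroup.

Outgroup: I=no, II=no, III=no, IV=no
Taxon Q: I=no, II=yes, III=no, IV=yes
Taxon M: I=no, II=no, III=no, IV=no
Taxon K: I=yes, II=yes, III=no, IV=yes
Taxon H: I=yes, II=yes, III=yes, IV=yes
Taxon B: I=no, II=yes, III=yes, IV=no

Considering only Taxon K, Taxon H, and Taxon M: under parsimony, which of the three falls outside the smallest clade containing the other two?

The outgroup has state 'no' for every character, so 'yes' is the derived state throughout.
Only Taxon H and Taxon K show the derived state 'yes' for I, supporting them as a clade.
II: derived state 'yes' in Taxon B, Taxon H, Taxon K, and Taxon Q only — synapomorphy for {Taxon B, Taxon H, Taxon K, Taxon Q}.
III groups Taxon B and Taxon H, which is incompatible with the clades supported by the remaining characters; treating it as convergent (homoplasy) costs fewer steps than any alternative tree.
IV: derived state 'yes' in Taxon H, Taxon K, and Taxon Q only — synapomorphy for {Taxon H, Taxon K, Taxon Q}.
Most parsimonious ingroup topology: (((Taxon Q,(Taxon K,Taxon H)),Taxon B),Taxon M).
Taxon H and Taxon K share a more recent common ancestor with each other than either does with Taxon M, so Taxon M is the least closely related of the three.

Taxon M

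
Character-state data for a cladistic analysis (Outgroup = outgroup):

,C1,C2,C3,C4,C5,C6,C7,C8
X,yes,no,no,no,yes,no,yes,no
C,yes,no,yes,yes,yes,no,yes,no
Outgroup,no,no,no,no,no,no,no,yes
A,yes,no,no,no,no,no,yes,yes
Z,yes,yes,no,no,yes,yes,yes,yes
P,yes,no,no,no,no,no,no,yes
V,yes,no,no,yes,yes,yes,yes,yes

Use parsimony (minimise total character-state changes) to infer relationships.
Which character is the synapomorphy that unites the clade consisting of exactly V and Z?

C6

Character polarity is set by the outgroup: the derived state is whichever differs from the outgroup's state, so for C8 the derived state is 'no', and for the remaining characters it is 'yes'.
C1 (derived state 'yes') is shared by all ingroup taxa — unites the whole ingroup.
C2: derived state 'yes' in Z only — an autapomorphy, so it tells us nothing about relationships among taxa.
C3 (derived state 'yes') is unique to C (autapomorphy; uninformative for grouping).
C4 groups C and V, which is incompatible with the clades supported by the remaining characters; treating it as convergent (homoplasy) costs fewer steps than any alternative tree.
Only C, V, X, and Z show the derived state 'yes' for C5, supporting them as a clade.
Only V and Z show the derived state 'yes' for C6, supporting them as a clade.
C7 (derived state 'yes') is shared by A, C, V, X, and Z — a synapomorphy uniting that clade.
C8: derived state 'no' in C and X only — synapomorphy for {C, X}.
Most parsimonious ingroup topology: ((((V,Z),(X,C)),A),P).
The clade {V, Z} is supported by C6: its derived state 'yes' occurs in exactly those taxa and in no other taxon (including the outgroup).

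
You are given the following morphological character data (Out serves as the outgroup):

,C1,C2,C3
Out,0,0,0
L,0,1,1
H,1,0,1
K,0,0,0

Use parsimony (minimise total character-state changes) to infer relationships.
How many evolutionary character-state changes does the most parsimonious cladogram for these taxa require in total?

The outgroup has state '0' for every character, so '1' is the derived state throughout.
C1: derived state '1' in H only — an autapomorphy, so it tells us nothing about relationships among taxa.
C2 (derived state '1') is unique to L (autapomorphy; uninformative for grouping).
Only H and L show the derived state '1' for C3, supporting them as a clade.
Most parsimonious ingroup topology: ((H,L),K).
Changes per character on this tree: C1: 1; C2: 1; C3: 1.
Total = 3.

3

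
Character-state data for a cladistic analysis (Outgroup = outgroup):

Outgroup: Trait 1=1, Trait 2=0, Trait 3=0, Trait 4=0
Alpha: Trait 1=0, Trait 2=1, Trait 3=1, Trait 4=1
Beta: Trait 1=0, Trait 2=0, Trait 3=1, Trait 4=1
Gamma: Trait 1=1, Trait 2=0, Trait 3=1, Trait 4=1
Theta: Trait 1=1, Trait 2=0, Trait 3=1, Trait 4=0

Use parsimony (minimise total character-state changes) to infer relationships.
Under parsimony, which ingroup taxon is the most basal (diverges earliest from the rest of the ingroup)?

Theta

Character polarity is set by the outgroup: the derived state is whichever differs from the outgroup's state, so for Trait 1 the derived state is '0', and for the remaining characters it is '1'.
Trait 1 (derived state '0') is shared by Alpha and Beta — a synapomorphy uniting that clade.
Trait 2: derived state '1' in Alpha only — an autapomorphy, so it tells us nothing about relationships among taxa.
Trait 3 (derived state '1') is shared by all ingroup taxa — unites the whole ingroup.
Only Alpha, Beta, and Gamma show the derived state '1' for Trait 4, supporting them as a clade.
Most parsimonious ingroup topology: (((Alpha,Beta),Gamma),Theta).
Theta is sister to the clade containing all other ingroup taxa, so it is the earliest-diverging (most basal) ingroup lineage.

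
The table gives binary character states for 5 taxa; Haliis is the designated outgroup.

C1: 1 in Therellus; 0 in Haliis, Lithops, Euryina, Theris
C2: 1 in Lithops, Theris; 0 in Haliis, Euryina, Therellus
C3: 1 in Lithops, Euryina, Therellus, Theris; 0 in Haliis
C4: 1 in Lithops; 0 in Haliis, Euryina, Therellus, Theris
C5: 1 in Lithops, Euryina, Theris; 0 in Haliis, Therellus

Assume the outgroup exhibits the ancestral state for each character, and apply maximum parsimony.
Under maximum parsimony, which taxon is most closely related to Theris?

Lithops

The outgroup has state '0' for every character, so '1' is the derived state throughout.
C1 (derived state '1') is unique to Therellus (autapomorphy; uninformative for grouping).
C2 (derived state '1') is shared by Lithops and Theris — a synapomorphy uniting that clade.
All ingroup taxa share the derived state '1' for C3; it defines the ingroup but does not resolve relationships within it.
C4 (derived state '1') is unique to Lithops (autapomorphy; uninformative for grouping).
C5: derived state '1' in Euryina, Lithops, and Theris only — synapomorphy for {Euryina, Lithops, Theris}.
Most parsimonious ingroup topology: (((Lithops,Theris),Euryina),Therellus).
Theris and Lithops form a cherry on this tree, so they are sister taxa.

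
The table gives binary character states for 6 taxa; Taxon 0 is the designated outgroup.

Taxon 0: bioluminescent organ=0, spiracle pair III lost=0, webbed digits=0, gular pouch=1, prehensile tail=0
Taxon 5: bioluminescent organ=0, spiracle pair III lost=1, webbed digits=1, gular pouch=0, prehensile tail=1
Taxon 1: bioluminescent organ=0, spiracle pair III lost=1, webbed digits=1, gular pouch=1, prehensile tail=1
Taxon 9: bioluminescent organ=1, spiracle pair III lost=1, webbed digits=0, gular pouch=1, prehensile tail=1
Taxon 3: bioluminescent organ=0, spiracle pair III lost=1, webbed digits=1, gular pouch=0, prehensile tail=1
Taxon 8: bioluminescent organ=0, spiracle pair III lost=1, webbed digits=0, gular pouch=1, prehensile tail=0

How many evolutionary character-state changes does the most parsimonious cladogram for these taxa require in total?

5

Character polarity is set by the outgroup: the derived state is whichever differs from the outgroup's state, so for gular pouch the derived state is '0', and for the remaining characters it is '1'.
bioluminescent organ (derived state '1') is unique to Taxon 9 (autapomorphy; uninformative for grouping).
spiracle pair III lost (derived state '1') is shared by all ingroup taxa — unites the whole ingroup.
Only Taxon 1, Taxon 3, and Taxon 5 show the derived state '1' for webbed digits, supporting them as a clade.
Only Taxon 3 and Taxon 5 show the derived state '0' for gular pouch, supporting them as a clade.
prehensile tail: derived state '1' in Taxon 1, Taxon 3, Taxon 5, and Taxon 9 only — synapomorphy for {Taxon 1, Taxon 3, Taxon 5, Taxon 9}.
Most parsimonious ingroup topology: ((((Taxon 5,Taxon 3),Taxon 1),Taxon 9),Taxon 8).
Changes per character on this tree: bioluminescent organ: 1; spiracle pair III lost: 1; webbed digits: 1; gular pouch: 1; prehensile tail: 1.
Total = 5.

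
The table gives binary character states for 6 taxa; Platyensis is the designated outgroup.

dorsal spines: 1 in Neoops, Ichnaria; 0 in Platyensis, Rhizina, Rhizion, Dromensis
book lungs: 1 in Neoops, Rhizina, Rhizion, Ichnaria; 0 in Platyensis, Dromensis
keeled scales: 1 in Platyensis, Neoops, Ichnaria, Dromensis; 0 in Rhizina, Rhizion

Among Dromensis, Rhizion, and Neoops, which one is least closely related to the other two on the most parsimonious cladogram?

Dromensis

Character polarity is set by the outgroup: the derived state is whichever differs from the outgroup's state, so for keeled scales the derived state is '0', and for the remaining characters it is '1'.
Only Ichnaria and Neoops show the derived state '1' for dorsal spines, supporting them as a clade.
book lungs (derived state '1') is shared by Ichnaria, Neoops, Rhizina, and Rhizion — a synapomorphy uniting that clade.
keeled scales: derived state '0' in Rhizina and Rhizion only — synapomorphy for {Rhizina, Rhizion}.
Most parsimonious ingroup topology: (((Neoops,Ichnaria),(Rhizina,Rhizion)),Dromensis).
Neoops and Rhizion share a more recent common ancestor with each other than either does with Dromensis, so Dromensis is the least closely related of the three.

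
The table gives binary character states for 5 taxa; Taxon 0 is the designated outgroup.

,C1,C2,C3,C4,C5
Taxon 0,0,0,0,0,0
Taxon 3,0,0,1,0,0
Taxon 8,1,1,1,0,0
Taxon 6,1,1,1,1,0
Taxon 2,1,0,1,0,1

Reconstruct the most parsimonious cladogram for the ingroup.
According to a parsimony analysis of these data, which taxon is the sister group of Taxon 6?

The outgroup has state '0' for every character, so '1' is the derived state throughout.
C1 (derived state '1') is shared by Taxon 2, Taxon 6, and Taxon 8 — a synapomorphy uniting that clade.
Only Taxon 6 and Taxon 8 show the derived state '1' for C2, supporting them as a clade.
All ingroup taxa share the derived state '1' for C3; it defines the ingroup but does not resolve relationships within it.
C4 (derived state '1') is unique to Taxon 6 (autapomorphy; uninformative for grouping).
C5 (derived state '1') is unique to Taxon 2 (autapomorphy; uninformative for grouping).
Most parsimonious ingroup topology: (Taxon 3,((Taxon 6,Taxon 8),Taxon 2)).
Taxon 6 and Taxon 8 form a cherry on this tree, so they are sister taxa.

Taxon 8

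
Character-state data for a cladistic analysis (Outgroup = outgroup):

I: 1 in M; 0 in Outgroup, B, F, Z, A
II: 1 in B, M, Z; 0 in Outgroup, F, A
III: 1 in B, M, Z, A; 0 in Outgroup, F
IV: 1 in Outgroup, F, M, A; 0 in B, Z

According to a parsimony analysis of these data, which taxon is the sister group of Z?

Character polarity is set by the outgroup: the derived state is whichever differs from the outgroup's state, so for IV the derived state is '0', and for the remaining characters it is '1'.
I: derived state '1' in M only — an autapomorphy, so it tells us nothing about relationships among taxa.
Only B, M, and Z show the derived state '1' for II, supporting them as a clade.
Only A, B, M, and Z show the derived state '1' for III, supporting them as a clade.
IV (derived state '0') is shared by B and Z — a synapomorphy uniting that clade.
Most parsimonious ingroup topology: ((((B,Z),M),A),F).
Z and B form a cherry on this tree, so they are sister taxa.

B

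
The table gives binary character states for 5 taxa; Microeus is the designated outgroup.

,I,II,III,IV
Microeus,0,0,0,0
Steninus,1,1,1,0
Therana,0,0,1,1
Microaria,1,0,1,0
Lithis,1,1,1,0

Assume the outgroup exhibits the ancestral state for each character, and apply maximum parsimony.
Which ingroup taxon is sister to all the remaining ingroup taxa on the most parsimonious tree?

Therana

The outgroup has state '0' for every character, so '1' is the derived state throughout.
Only Lithis, Microaria, and Steninus show the derived state '1' for I, supporting them as a clade.
Only Lithis and Steninus show the derived state '1' for II, supporting them as a clade.
III (derived state '1') is shared by all ingroup taxa — unites the whole ingroup.
IV (derived state '1') is unique to Therana (autapomorphy; uninformative for grouping).
Most parsimonious ingroup topology: (((Steninus,Lithis),Microaria),Therana).
Therana is sister to the clade containing all other ingroup taxa, so it is the earliest-diverging (most basal) ingroup lineage.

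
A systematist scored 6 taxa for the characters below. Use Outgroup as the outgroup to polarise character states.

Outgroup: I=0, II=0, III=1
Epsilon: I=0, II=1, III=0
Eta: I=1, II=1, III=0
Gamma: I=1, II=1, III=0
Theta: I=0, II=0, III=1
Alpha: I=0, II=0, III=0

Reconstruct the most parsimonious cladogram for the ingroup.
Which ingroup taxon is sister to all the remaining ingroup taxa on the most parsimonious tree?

Theta

Character polarity is set by the outgroup: the derived state is whichever differs from the outgroup's state, so for III the derived state is '0', and for the remaining characters it is '1'.
I (derived state '1') is shared by Eta and Gamma — a synapomorphy uniting that clade.
Only Epsilon, Eta, and Gamma show the derived state '1' for II, supporting them as a clade.
III: derived state '0' in Alpha, Epsilon, Eta, and Gamma only — synapomorphy for {Alpha, Epsilon, Eta, Gamma}.
Most parsimonious ingroup topology: (((Epsilon,(Eta,Gamma)),Alpha),Theta).
Theta is sister to the clade containing all other ingroup taxa, so it is the earliest-diverging (most basal) ingroup lineage.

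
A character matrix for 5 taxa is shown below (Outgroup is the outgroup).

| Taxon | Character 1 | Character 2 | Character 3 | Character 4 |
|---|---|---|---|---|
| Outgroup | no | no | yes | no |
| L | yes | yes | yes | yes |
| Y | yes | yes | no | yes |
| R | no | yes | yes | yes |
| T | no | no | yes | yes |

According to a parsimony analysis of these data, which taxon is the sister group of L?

Y

Character polarity is set by the outgroup: the derived state is whichever differs from the outgroup's state, so for Character 3 the derived state is 'no', and for the remaining characters it is 'yes'.
Only L and Y show the derived state 'yes' for Character 1, supporting them as a clade.
Only L, R, and Y show the derived state 'yes' for Character 2, supporting them as a clade.
Character 3 (derived state 'no') is unique to Y (autapomorphy; uninformative for grouping).
Character 4 (derived state 'yes') is shared by all ingroup taxa — unites the whole ingroup.
Most parsimonious ingroup topology: (((L,Y),R),T).
L and Y form a cherry on this tree, so they are sister taxa.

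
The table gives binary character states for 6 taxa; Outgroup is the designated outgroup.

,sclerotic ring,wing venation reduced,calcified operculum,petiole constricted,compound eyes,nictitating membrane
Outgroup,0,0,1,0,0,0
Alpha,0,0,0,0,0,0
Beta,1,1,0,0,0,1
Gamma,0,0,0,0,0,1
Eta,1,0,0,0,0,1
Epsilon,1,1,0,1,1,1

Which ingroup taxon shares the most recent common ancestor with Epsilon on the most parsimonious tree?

Beta

Character polarity is set by the outgroup: the derived state is whichever differs from the outgroup's state, so for calcified operculum the derived state is '0', and for the remaining characters it is '1'.
Only Beta, Epsilon, and Eta show the derived state '1' for sclerotic ring, supporting them as a clade.
Only Beta and Epsilon show the derived state '1' for wing venation reduced, supporting them as a clade.
All ingroup taxa share the derived state '0' for calcified operculum; it defines the ingroup but does not resolve relationships within it.
petiole constricted: derived state '1' in Epsilon only — an autapomorphy, so it tells us nothing about relationships among taxa.
compound eyes (derived state '1') is unique to Epsilon (autapomorphy; uninformative for grouping).
Only Beta, Epsilon, Eta, and Gamma show the derived state '1' for nictitating membrane, supporting them as a clade.
Most parsimonious ingroup topology: (((Eta,(Epsilon,Beta)),Gamma),Alpha).
Epsilon and Beta form a cherry on this tree, so they are sister taxa.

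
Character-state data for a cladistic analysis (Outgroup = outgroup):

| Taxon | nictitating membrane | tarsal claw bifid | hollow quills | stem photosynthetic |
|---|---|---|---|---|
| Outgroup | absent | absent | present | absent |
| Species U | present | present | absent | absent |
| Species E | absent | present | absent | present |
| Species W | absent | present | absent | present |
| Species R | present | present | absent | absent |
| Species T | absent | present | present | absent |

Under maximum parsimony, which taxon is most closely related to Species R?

Character polarity is set by the outgroup: the derived state is whichever differs from the outgroup's state, so for hollow quills the derived state is 'absent', and for the remaining characters it is 'present'.
Only Species R and Species U show the derived state 'present' for nictitating membrane, supporting them as a clade.
tarsal claw bifid (derived state 'present') is shared by all ingroup taxa — unites the whole ingroup.
hollow quills (derived state 'absent') is shared by Species E, Species R, Species U, and Species W — a synapomorphy uniting that clade.
stem photosynthetic: derived state 'present' in Species E and Species W only — synapomorphy for {Species E, Species W}.
Most parsimonious ingroup topology: (((Species U,Species R),(Species E,Species W)),Species T).
Species R and Species U form a cherry on this tree, so they are sister taxa.

Species U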